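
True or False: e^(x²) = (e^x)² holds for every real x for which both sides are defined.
False.

Claim: e^(x²) = (e^x)².
Test a specific point where both sides are defined: x = -2.
LHS = e^(x²) ≈ 54.5982
RHS = (e^x)² ≈ 0.0183
Since 54.5982 ≠ 0.0183, the equation fails at this point, so it cannot hold for every real x for which both sides are defined.
(e^x)² = e^(2x), and 2x ≠ x² in general.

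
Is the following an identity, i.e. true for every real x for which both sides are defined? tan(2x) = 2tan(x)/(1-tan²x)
Yes, this is an identity.

Claim: tan(2x) = 2tan(x)/(1-tan²x).
Reasoning: tan(2x) = sin(2x)/cos(2x) = 2sin(x)cos(x) / (cos²x - sin²x). Divide numerator and denominator by cos²x: 2tan(x) / (1 - tan²x).
So the two sides agree for every real x for which both sides are defined.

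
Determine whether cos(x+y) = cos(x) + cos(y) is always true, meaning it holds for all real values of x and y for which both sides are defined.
Claim: cos(x+y) = cos(x) + cos(y).
Test a specific point where both sides are defined: x = -π/6, y = -π/4.
LHS = cos(x+y) ≈ 0.2588
RHS = cos(x) + cos(y) ≈ 1.5731
Since 0.2588 ≠ 1.5731, the equation fails at this point, so it cannot hold for all real values of x and y for which both sides are defined.
The correct expansion is cos(x+y) = cos(x)cos(y) - sin(x)sin(y); cosine is not additive.

Conclusion: No, this is NOT an identity.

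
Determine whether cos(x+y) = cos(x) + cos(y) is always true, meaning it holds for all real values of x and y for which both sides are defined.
No, this is NOT an identity.

Claim: cos(x+y) = cos(x) + cos(y).
Test a specific point where both sides are defined: x = π, y = 2π/3.
LHS = cos(x+y) ≈ 0.5000
RHS = cos(x) + cos(y) ≈ -1.5000
Since 0.5000 ≠ -1.5000, the equation fails at this point, so it cannot hold for all real values of x and y for which both sides are defined.
The correct expansion is cos(x+y) = cos(x)cos(y) - sin(x)sin(y); cosine is not additive.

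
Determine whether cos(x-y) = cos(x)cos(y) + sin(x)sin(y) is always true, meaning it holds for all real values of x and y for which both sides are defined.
Claim: cos(x-y) = cos(x)cos(y) + sin(x)sin(y).
Reasoning: Replace y by -y in cos(x+y) = cos(x)cos(y) - sin(x)sin(y) and use cos(-y) = cos(y), sin(-y) = -sin(y): cos(x-y) = cos(x)cos(y) + sin(x)sin(y).
So the two sides agree for all real values of x and y for which both sides are defined.

Conclusion: Yes, this is an identity.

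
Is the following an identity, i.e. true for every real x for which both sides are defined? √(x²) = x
Claim: √(x²) = x.
Test a specific point where both sides are defined: x = -1.
LHS = √(x²) ≈ 1.0000
RHS = x ≈ -1.0000
Since 1.0000 ≠ -1.0000, the equation fails at this point, so it cannot hold for every real x for which both sides are defined.
√(x²) = |x|, which differs from x whenever x < 0 (both sides are defined for every real x).

Conclusion: No, this is NOT an identity.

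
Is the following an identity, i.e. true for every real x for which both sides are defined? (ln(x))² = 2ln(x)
Claim: (ln(x))² = 2ln(x).
Test a specific point where both sides are defined: x = 3.
LHS = (ln(x))² ≈ 1.2069
RHS = 2ln(x) ≈ 2.1972
Since 1.2069 ≠ 2.1972, the equation fails at this point, so it cannot hold for every real x for which both sides are defined.
2ln(x) equals ln(x²), which is not the same as (ln x)².

Conclusion: No, this is NOT an identity.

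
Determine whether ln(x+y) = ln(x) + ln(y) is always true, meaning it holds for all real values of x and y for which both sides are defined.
Claim: ln(x+y) = ln(x) + ln(y).
Test a specific point where both sides are defined: x = 2, y = 1.
LHS = ln(x+y) ≈ 1.0986
RHS = ln(x) + ln(y) ≈ 0.6931
Since 1.0986 ≠ 0.6931, the equation fails at this point, so it cannot hold for all real values of x and y for which both sides are defined.
ln(x) + ln(y) = ln(xy), not ln(x+y).

Conclusion: No, this is NOT an identity.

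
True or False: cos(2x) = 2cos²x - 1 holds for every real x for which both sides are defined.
Claim: cos(2x) = 2cos²x - 1.
Reasoning: cos(2x) = cos²x - sin²x. Replace sin²x by 1 - cos²x: cos²x - (1 - cos²x) = 2cos²x - 1.
So the two sides agree for every real x for which both sides are defined.

Conclusion: True.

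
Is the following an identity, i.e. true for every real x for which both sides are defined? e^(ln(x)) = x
Claim: e^(ln(x)) = x.
Reasoning: For x > 0, ln(x) is by definition the exponent p such that e^p = x. Raising e to that exponent therefore returns x: e^(ln x) = x.
So the two sides agree for every real x for which both sides are defined.

Conclusion: Yes, this is an identity.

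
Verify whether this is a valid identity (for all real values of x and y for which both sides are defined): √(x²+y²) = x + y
No, this is NOT an identity.

Claim: √(x²+y²) = x + y.
Test a specific point where both sides are defined: x = -1, y = -3.
LHS = √(x²+y²) ≈ 3.1623
RHS = x + y ≈ -4.0000
Since 3.1623 ≠ -4.0000, the equation fails at this point, so it cannot hold for all real values of x and y for which both sides are defined.
(x+y)² = x² + 2xy + y², not x² + y², so the square root does not split this way.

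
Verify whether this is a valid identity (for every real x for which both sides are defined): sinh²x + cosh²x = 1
Claim: sinh²x + cosh²x = 1.
Test a specific point where both sides are defined: x = -3.
LHS = sinh²x + cosh²x ≈ 201.7156
RHS = 1 ≈ 1.0000
Since 201.7156 ≠ 1.0000, the equation fails at this point, so it cannot hold for every real x for which both sides are defined.
The correct hyperbolic identity is cosh²x - sinh²x = 1 (a difference); the sum sinh²x + cosh²x equals cosh(2x).

Conclusion: No, this is NOT an identity.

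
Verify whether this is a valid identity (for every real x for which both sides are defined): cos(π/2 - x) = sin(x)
Claim: cos(π/2 - x) = sin(x).
Reasoning: Use cos(u - v) = cos(u)cos(v) + sin(u)sin(v) with u = π/2, v = x: cos(π/2)cos(x) + sin(π/2)sin(x) = 0·cos(x) + 1·sin(x) = sin(x).
So the two sides agree for every real x for which both sides are defined.

Conclusion: Yes, this is an identity.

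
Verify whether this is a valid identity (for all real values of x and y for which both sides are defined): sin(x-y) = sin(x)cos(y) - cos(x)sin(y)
Claim: sin(x-y) = sin(x)cos(y) - cos(x)sin(y).
Reasoning: Replace y by -y in sin(x+y) = sin(x)cos(y) + cos(x)sin(y) and use cos(-y) = cos(y), sin(-y) = -sin(y): sin(x-y) = sin(x)cos(y) - cos(x)sin(y).
So the two sides agree for all real values of x and y for which both sides are defined.

Conclusion: Yes, this is an identity.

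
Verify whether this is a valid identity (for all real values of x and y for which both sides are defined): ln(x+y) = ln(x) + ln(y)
Claim: ln(x+y) = ln(x) + ln(y).
Test a specific point where both sides are defined: x = 2, y = 3/2.
LHS = ln(x+y) ≈ 1.2528
RHS = ln(x) + ln(y) ≈ 1.0986
Since 1.2528 ≠ 1.0986, the equation fails at this point, so it cannot hold for all real values of x and y for which both sides are defined.
ln(x) + ln(y) = ln(xy), not ln(x+y).

Conclusion: No, this is NOT an identity.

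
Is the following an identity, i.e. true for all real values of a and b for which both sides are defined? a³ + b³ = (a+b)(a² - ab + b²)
Claim: a³ + b³ = (a+b)(a² - ab + b²).
Reasoning: Expand the right side: (a+b)(a² - ab + b²) = a³ - a²b + ab² + a²b - ab² + b³ = a³ + b³ (the middle terms cancel in pairs).
So the two sides agree for all real values of a and b for which both sides are defined.

Conclusion: Yes, this is an identity.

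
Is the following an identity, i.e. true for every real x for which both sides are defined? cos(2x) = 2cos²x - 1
Claim: cos(2x) = 2cos²x - 1.
Reasoning: cos(2x) = cos²x - sin²x. Replace sin²x by 1 - cos²x: cos²x - (1 - cos²x) = 2cos²x - 1.
So the two sides agree for every real x for which both sides are defined.

Conclusion: Yes, this is an identity.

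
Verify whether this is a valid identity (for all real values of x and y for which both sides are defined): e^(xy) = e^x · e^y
Claim: e^(xy) = e^x · e^y.
Test a specific point where both sides are defined: x = 5, y = 3/2.
LHS = e^(xy) ≈ 1808.0424
RHS = e^x · e^y ≈ 665.1416
Since 1808.0424 ≠ 665.1416, the equation fails at this point, so it cannot hold for all real values of x and y for which both sides are defined.
e^x · e^y = e^(x+y), not e^(xy).

Conclusion: No, this is NOT an identity.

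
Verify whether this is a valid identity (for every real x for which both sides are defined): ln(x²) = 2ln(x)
Claim: ln(x²) = 2ln(x).
Reasoning: The right side requires x > 0. For x > 0, x² = (e^(ln x))² = e^(2ln x), so ln(x²) = 2ln(x). (For x < 0 the right side is undefined, so those values are outside the claim.)
So the two sides agree for every real x for which both sides are defined.

Conclusion: Yes, this is an identity.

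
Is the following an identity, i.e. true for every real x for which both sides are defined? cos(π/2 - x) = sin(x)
Claim: cos(π/2 - x) = sin(x).
Reasoning: Use cos(u - v) = cos(u)cos(v) + sin(u)sin(v) with u = π/2, v = x: cos(π/2)cos(x) + sin(π/2)sin(x) = 0·cos(x) + 1·sin(x) = sin(x).
So the two sides agree for every real x for which both sides are defined.

Conclusion: Yes, this is an identity.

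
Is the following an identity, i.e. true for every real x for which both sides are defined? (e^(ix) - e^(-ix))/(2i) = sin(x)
Claim: (e^(ix) - e^(-ix))/(2i) = sin(x).
Reasoning: By Euler's formula e^(ix) = cos(x) + i·sin(x) and e^(-ix) = cos(x) - i·sin(x). Subtracting cancels the cosine terms: e^(ix) - e^(-ix) = 2i·sin(x); divide by 2i.
So the two sides agree for every real x for which both sides are defined.

Conclusion: Yes, this is an identity.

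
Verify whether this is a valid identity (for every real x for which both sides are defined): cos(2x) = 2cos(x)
No, this is NOT an identity.

Claim: cos(2x) = 2cos(x).
Test a specific point where both sides are defined: x = π/4.
LHS = cos(2x) ≈ 0.0000
RHS = 2cos(x) ≈ 1.4142
Since 0.0000 ≠ 1.4142, the equation fails at this point, so it cannot hold for every real x for which both sides are defined.
The correct double-angle formula is cos(2x) = cos²x - sin²x.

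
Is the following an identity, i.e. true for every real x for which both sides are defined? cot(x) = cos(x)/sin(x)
Yes, this is an identity.

Claim: cot(x) = cos(x)/sin(x).
Reasoning: cot(x) is defined as 1/tan(x) = 1/(sin(x)/cos(x)) = cos(x)/sin(x), wherever sin(x) ≠ 0.
So the two sides agree for every real x for which both sides are defined.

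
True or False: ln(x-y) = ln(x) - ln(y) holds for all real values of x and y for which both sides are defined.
Claim: ln(x-y) = ln(x) - ln(y).
Test a specific point where both sides are defined: x = 2, y = 3/2.
LHS = ln(x-y) ≈ -0.6931
RHS = ln(x) - ln(y) ≈ 0.2877
Since -0.6931 ≠ 0.2877, the equation fails at this point, so it cannot hold for all real values of x and y for which both sides are defined.
ln(x) - ln(y) = ln(x/y), not ln(x-y).

Conclusion: False.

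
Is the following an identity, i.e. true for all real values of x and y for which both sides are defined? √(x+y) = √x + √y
No, this is NOT an identity.

Claim: √(x+y) = √x + √y.
Test a specific point where both sides are defined: x = 2, y = 1.
LHS = √(x+y) ≈ 1.7321
RHS = √x + √y ≈ 2.4142
Since 1.7321 ≠ 2.4142, the equation fails at this point, so it cannot hold for all real values of x and y for which both sides are defined.
Squaring the right side gives x + 2√(xy) + y, not x + y.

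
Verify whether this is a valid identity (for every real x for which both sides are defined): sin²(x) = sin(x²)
Claim: sin²(x) = sin(x²).
Test a specific point where both sides are defined: x = π/4.
LHS = sin²(x) ≈ 0.5000
RHS = sin(x²) ≈ 0.5785
Since 0.5000 ≠ 0.5785, the equation fails at this point, so it cannot hold for every real x for which both sides are defined.
sin²(x) means (sin x)², squaring the output; sin(x²) squares the input. These are different functions.

Conclusion: No, this is NOT an identity.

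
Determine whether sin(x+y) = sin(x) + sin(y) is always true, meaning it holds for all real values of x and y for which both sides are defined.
Claim: sin(x+y) = sin(x) + sin(y).
Test a specific point where both sides are defined: x = π/6, y = π/6.
LHS = sin(x+y) ≈ 0.8660
RHS = sin(x) + sin(y) ≈ 1.0000
Since 0.8660 ≠ 1.0000, the equation fails at this point, so it cannot hold for all real values of x and y for which both sides are defined.
The correct expansion is sin(x+y) = sin(x)cos(y) + cos(x)sin(y); sine is not additive.

Conclusion: No, this is NOT an identity.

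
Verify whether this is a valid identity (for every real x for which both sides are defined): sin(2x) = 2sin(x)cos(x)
Yes, this is an identity.

Claim: sin(2x) = 2sin(x)cos(x).
Reasoning: Put y = x in the addition formula sin(x+y) = sin(x)cos(y) + cos(x)sin(y): sin(2x) = sin(x)cos(x) + cos(x)sin(x) = 2sin(x)cos(x).
So the two sides agree for every real x for which both sides are defined.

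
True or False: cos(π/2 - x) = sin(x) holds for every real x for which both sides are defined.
True.

Claim: cos(π/2 - x) = sin(x).
Reasoning: Use cos(u - v) = cos(u)cos(v) + sin(u)sin(v) with u = π/2, v = x: cos(π/2)cos(x) + sin(π/2)sin(x) = 0·cos(x) + 1·sin(x) = sin(x).
So the two sides agree for every real x for which both sides are defined.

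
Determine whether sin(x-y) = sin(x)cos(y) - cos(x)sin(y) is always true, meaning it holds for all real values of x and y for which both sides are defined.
Yes, this is an identity.

Claim: sin(x-y) = sin(x)cos(y) - cos(x)sin(y).
Reasoning: Replace y by -y in sin(x+y) = sin(x)cos(y) + cos(x)sin(y) and use cos(-y) = cos(y), sin(-y) = -sin(y): sin(x-y) = sin(x)cos(y) - cos(x)sin(y).
So the two sides agree for all real values of x and y for which both sides are defined.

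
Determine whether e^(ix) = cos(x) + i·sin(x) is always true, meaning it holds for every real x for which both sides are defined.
Yes, this is an identity.

Claim: e^(ix) = cos(x) + i·sin(x).
Reasoning: Euler's formula. Expand e^(ix) = Σ (ix)^k / k!. Since i² = -1, the even-k terms are Σ (-1)^m x^(2m)/(2m)! = cos(x) and the odd-k terms are i · Σ (-1)^m x^(2m+1)/(2m+1)! = i·sin(x).
So the two sides agree for every real x for which both sides are defined.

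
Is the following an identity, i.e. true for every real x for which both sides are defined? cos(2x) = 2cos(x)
No, this is NOT an identity.

Claim: cos(2x) = 2cos(x).
Test a specific point where both sides are defined: x = π/2.
LHS = cos(2x) ≈ -1.0000
RHS = 2cos(x) ≈ 0.0000
Since -1.0000 ≠ 0.0000, the equation fails at this point, so it cannot hold for every real x for which both sides are defined.
The correct double-angle formula is cos(2x) = cos²x - sin²x.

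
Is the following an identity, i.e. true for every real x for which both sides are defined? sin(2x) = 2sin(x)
Claim: sin(2x) = 2sin(x).
Test a specific point where both sides are defined: x = 2π/3.
LHS = sin(2x) ≈ -0.8660
RHS = 2sin(x) ≈ 1.7321
Since -0.8660 ≠ 1.7321, the equation fails at this point, so it cannot hold for every real x for which both sides are defined.
The correct double-angle formula is sin(2x) = 2sin(x)cos(x).

Conclusion: No, this is NOT an identity.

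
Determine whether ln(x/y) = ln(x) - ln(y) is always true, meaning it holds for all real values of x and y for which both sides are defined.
Claim: ln(x/y) = ln(x) - ln(y).
Reasoning: Both sides are simultaneously defined only when x, y > 0. Write x = e^p, y = e^q. Then x/y = e^(p-q), so ln(x/y) = p - q = ln(x) - ln(y).
So the two sides agree for all real values of x and y for which both sides are defined.

Conclusion: Yes, this is an identity.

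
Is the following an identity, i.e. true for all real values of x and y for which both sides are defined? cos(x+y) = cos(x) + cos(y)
No, this is NOT an identity.

Claim: cos(x+y) = cos(x) + cos(y).
Test a specific point where both sides are defined: x = π, y = -π/4.
LHS = cos(x+y) ≈ -0.7071
RHS = cos(x) + cos(y) ≈ -0.2929
Since -0.7071 ≠ -0.2929, the equation fails at this point, so it cannot hold for all real values of x and y for which both sides are defined.
The correct expansion is cos(x+y) = cos(x)cos(y) - sin(x)sin(y); cosine is not additive.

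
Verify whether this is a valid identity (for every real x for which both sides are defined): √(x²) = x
No, this is NOT an identity.

Claim: √(x²) = x.
Test a specific point where both sides are defined: x = -2.
LHS = √(x²) ≈ 2.0000
RHS = x ≈ -2.0000
Since 2.0000 ≠ -2.0000, the equation fails at this point, so it cannot hold for every real x for which both sides are defined.
√(x²) = |x|, which differs from x whenever x < 0 (both sides are defined for every real x).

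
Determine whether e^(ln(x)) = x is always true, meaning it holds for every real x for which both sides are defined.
Claim: e^(ln(x)) = x.
Reasoning: For x > 0, ln(x) is by definition the exponent p such that e^p = x. Raising e to that exponent therefore returns x: e^(ln x) = x.
So the two sides agree for every real x for which both sides are defined.

Conclusion: Yes, this is an identity.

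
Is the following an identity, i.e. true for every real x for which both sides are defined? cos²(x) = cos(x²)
No, this is NOT an identity.

Claim: cos²(x) = cos(x²).
Test a specific point where both sides are defined: x = 3π/4.
LHS = cos²(x) ≈ 0.5000
RHS = cos(x²) ≈ 0.7442
Since 0.5000 ≠ 0.7442, the equation fails at this point, so it cannot hold for every real x for which both sides are defined.
cos²(x) means (cos x)², squaring the output; cos(x²) squares the input. These are different functions.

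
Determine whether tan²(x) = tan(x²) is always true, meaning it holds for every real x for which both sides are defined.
No, this is NOT an identity.

Claim: tan²(x) = tan(x²).
Test a specific point where both sides are defined: x = π.
LHS = tan²(x) ≈ 0.0000
RHS = tan(x²) ≈ 0.4767
Since 0.0000 ≠ 0.4767, the equation fails at this point, so it cannot hold for every real x for which both sides are defined.
tan²(x) means (tan x)², squaring the output; tan(x²) squares the input. These are different functions.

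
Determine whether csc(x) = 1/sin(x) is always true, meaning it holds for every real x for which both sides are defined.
Claim: csc(x) = 1/sin(x).
Reasoning: csc(x) is by definition the reciprocal of sin(x), wherever sin(x) ≠ 0.
So the two sides agree for every real x for which both sides are defined.

Conclusion: Yes, this is an identity.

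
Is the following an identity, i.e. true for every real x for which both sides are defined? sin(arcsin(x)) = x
Yes, this is an identity.

Claim: sin(arcsin(x)) = x.
Reasoning: For -1 ≤ x ≤ 1 (where arcsin is defined), arcsin(x) is by definition an angle whose sine equals x. Taking the sine of that angle returns x. (Note the other order, arcsin(sin x) = x, is NOT an identity.)
So the two sides agree for every real x for which both sides are defined.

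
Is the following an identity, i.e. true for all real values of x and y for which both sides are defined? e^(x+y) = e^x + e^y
Claim: e^(x+y) = e^x + e^y.
Test a specific point where both sides are defined: x = -2, y = 5.
LHS = e^(x+y) ≈ 20.0855
RHS = e^x + e^y ≈ 148.5485
Since 20.0855 ≠ 148.5485, the equation fails at this point, so it cannot hold for all real values of x and y for which both sides are defined.
The correct rule is e^(x+y) = e^x · e^y (a product, not a sum).

Conclusion: No, this is NOT an identity.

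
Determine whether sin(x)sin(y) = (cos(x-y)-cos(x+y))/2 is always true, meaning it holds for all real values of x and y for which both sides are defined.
Yes, this is an identity.

Claim: sin(x)sin(y) = (cos(x-y)-cos(x+y))/2.
Reasoning: cos(x-y) = cos(x)cos(y) + sin(x)sin(y) and cos(x+y) = cos(x)cos(y) - sin(x)sin(y). Subtracting, cos(x-y) - cos(x+y) = 2sin(x)sin(y); divide by 2.
So the two sides agree for all real values of x and y for which both sides are defined.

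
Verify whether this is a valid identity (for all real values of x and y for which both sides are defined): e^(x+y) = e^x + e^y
No, this is NOT an identity.

Claim: e^(x+y) = e^x + e^y.
Test a specific point where both sides are defined: x = -3, y = -1.
LHS = e^(x+y) ≈ 0.0183
RHS = e^x + e^y ≈ 0.4177
Since 0.0183 ≠ 0.4177, the equation fails at this point, so it cannot hold for all real values of x and y for which both sides are defined.
The correct rule is e^(x+y) = e^x · e^y (a product, not a sum).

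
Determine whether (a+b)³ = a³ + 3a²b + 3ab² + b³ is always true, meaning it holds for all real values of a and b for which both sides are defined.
Claim: (a+b)³ = a³ + 3a²b + 3ab² + b³.
Reasoning: (a+b)³ = (a+b)(a+b)² = (a+b)(a² + 2ab + b²) = a³ + 2a²b + ab² + a²b + 2ab² + b³ = a³ + 3a²b + 3ab² + b³.
So the two sides agree for all real values of a and b for which both sides are defined.

Conclusion: Yes, this is an identity.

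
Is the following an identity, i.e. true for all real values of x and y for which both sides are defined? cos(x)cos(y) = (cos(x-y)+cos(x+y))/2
Yes, this is an identity.

Claim: cos(x)cos(y) = (cos(x-y)+cos(x+y))/2.
Reasoning: cos(x-y) = cos(x)cos(y) + sin(x)sin(y) and cos(x+y) = cos(x)cos(y) - sin(x)sin(y). Adding, cos(x-y) + cos(x+y) = 2cos(x)cos(y); divide by 2.
So the two sides agree for all real values of x and y for which both sides are defined.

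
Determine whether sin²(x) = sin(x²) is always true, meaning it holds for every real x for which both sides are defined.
No, this is NOT an identity.

Claim: sin²(x) = sin(x²).
Test a specific point where both sides are defined: x = π.
LHS = sin²(x) ≈ 0.0000
RHS = sin(x²) ≈ -0.4303
Since 0.0000 ≠ -0.4303, the equation fails at this point, so it cannot hold for every real x for which both sides are defined.
sin²(x) means (sin x)², squaring the output; sin(x²) squares the input. These are different functions.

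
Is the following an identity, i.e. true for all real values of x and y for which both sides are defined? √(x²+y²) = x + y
No, this is NOT an identity.

Claim: √(x²+y²) = x + y.
Test a specific point where both sides are defined: x = 4, y = 4.
LHS = √(x²+y²) ≈ 5.6569
RHS = x + y ≈ 8.0000
Since 5.6569 ≠ 8.0000, the equation fails at this point, so it cannot hold for all real values of x and y for which both sides are defined.
(x+y)² = x² + 2xy + y², not x² + y², so the square root does not split this way.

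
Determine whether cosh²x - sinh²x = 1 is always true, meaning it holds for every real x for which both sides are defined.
Yes, this is an identity.

Claim: cosh²x - sinh²x = 1.
Reasoning: With cosh(x) = (e^x + e^-x)/2 and sinh(x) = (e^x - e^-x)/2: cosh²x = (e^(2x) + 2 + e^(-2x))/4 and sinh²x = (e^(2x) - 2 + e^(-2x))/4. Subtracting leaves 4/4 = 1.
So the two sides agree for every real x for which both sides are defined.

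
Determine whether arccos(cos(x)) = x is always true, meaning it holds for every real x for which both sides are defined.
No, this is NOT an identity.

Claim: arccos(cos(x)) = x.
Test a specific point where both sides are defined: x = -π/3.
LHS = arccos(cos(x)) ≈ 1.0472
RHS = x ≈ -1.0472
Since 1.0472 ≠ -1.0472, the equation fails at this point, so it cannot hold for every real x for which both sides are defined.
arccos only returns values in [0, π], so arccos(cos(x)) = x holds only for x in that interval, not for all real x.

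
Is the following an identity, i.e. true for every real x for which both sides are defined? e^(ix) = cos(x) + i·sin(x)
Claim: e^(ix) = cos(x) + i·sin(x).
Reasoning: Euler's formula. Expand e^(ix) = Σ (ix)^k / k!. Since i² = -1, the even-k terms are Σ (-1)^m x^(2m)/(2m)! = cos(x) and the odd-k terms are i · Σ (-1)^m x^(2m+1)/(2m+1)! = i·sin(x).
So the two sides agree for every real x for which both sides are defined.

Conclusion: Yes, this is an identity.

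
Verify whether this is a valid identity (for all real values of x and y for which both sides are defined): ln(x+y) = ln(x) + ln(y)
Claim: ln(x+y) = ln(x) + ln(y).
Test a specific point where both sides are defined: x = 5, y = 1/2.
LHS = ln(x+y) ≈ 1.7047
RHS = ln(x) + ln(y) ≈ 0.9163
Since 1.7047 ≠ 0.9163, the equation fails at this point, so it cannot hold for all real values of x and y for which both sides are defined.
ln(x) + ln(y) = ln(xy), not ln(x+y).

Conclusion: No, this is NOT an identity.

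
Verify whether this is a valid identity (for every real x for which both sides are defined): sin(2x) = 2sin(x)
No, this is NOT an identity.

Claim: sin(2x) = 2sin(x).
Test a specific point where both sides are defined: x = 3π/4.
LHS = sin(2x) ≈ -1.0000
RHS = 2sin(x) ≈ 1.4142
Since -1.0000 ≠ 1.4142, the equation fails at this point, so it cannot hold for every real x for which both sides are defined.
The correct double-angle formula is sin(2x) = 2sin(x)cos(x).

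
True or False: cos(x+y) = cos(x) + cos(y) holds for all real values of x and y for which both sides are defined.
False.

Claim: cos(x+y) = cos(x) + cos(y).
Test a specific point where both sides are defined: x = π/4, y = -π/3.
LHS = cos(x+y) ≈ 0.9659
RHS = cos(x) + cos(y) ≈ 1.2071
Since 0.9659 ≠ 1.2071, the equation fails at this point, so it cannot hold for all real values of x and y for which both sides are defined.
The correct expansion is cos(x+y) = cos(x)cos(y) - sin(x)sin(y); cosine is not additive.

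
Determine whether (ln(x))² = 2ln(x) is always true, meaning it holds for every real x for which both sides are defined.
Claim: (ln(x))² = 2ln(x).
Test a specific point where both sides are defined: x = 3/2.
LHS = (ln(x))² ≈ 0.1644
RHS = 2ln(x) ≈ 0.8109
Since 0.1644 ≠ 0.8109, the equation fails at this point, so it cannot hold for every real x for which both sides are defined.
2ln(x) equals ln(x²), which is not the same as (ln x)².

Conclusion: No, this is NOT an identity.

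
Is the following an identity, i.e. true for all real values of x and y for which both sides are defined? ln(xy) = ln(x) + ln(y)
Claim: ln(xy) = ln(x) + ln(y).
Reasoning: Both sides are simultaneously defined only when x, y > 0. Write x = e^p, y = e^q (p = ln x, q = ln y). Then xy = e^p · e^q = e^(p+q), so ln(xy) = p + q = ln(x) + ln(y).
So the two sides agree for all real values of x and y for which both sides are defined.

Conclusion: Yes, this is an identity.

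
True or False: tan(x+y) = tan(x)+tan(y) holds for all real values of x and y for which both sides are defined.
Claim: tan(x+y) = tan(x)+tan(y).
Test a specific point where both sides are defined: x = -π/6, y = π/4.
LHS = tan(x+y) ≈ 0.2679
RHS = tan(x)+tan(y) ≈ 0.4226
Since 0.2679 ≠ 0.4226, the equation fails at this point, so it cannot hold for all real values of x and y for which both sides are defined.
The correct formula is tan(x+y) = (tan(x) + tan(y))/(1 - tan(x)tan(y)).

Conclusion: False.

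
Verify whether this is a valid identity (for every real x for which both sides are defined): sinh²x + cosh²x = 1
No, this is NOT an identity.

Claim: sinh²x + cosh²x = 1.
Test a specific point where both sides are defined: x = 4.
LHS = sinh²x + cosh²x ≈ 1490.4792
RHS = 1 ≈ 1.0000
Since 1490.4792 ≠ 1.0000, the equation fails at this point, so it cannot hold for every real x for which both sides are defined.
The correct hyperbolic identity is cosh²x - sinh²x = 1 (a difference); the sum sinh²x + cosh²x equals cosh(2x).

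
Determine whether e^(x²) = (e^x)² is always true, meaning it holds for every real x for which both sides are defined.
No, this is NOT an identity.

Claim: e^(x²) = (e^x)².
Test a specific point where both sides are defined: x = 3.
LHS = e^(x²) ≈ 8103.0839
RHS = (e^x)² ≈ 403.4288
Since 8103.0839 ≠ 403.4288, the equation fails at this point, so it cannot hold for every real x for which both sides are defined.
(e^x)² = e^(2x), and 2x ≠ x² in general.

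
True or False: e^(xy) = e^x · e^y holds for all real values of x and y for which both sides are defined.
Claim: e^(xy) = e^x · e^y.
Test a specific point where both sides are defined: x = 3, y = 1.
LHS = e^(xy) ≈ 20.0855
RHS = e^x · e^y ≈ 54.5982
Since 20.0855 ≠ 54.5982, the equation fails at this point, so it cannot hold for all real values of x and y for which both sides are defined.
e^x · e^y = e^(x+y), not e^(xy).

Conclusion: False.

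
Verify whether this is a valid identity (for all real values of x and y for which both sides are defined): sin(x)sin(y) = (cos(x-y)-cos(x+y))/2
Yes, this is an identity.

Claim: sin(x)sin(y) = (cos(x-y)-cos(x+y))/2.
Reasoning: cos(x-y) = cos(x)cos(y) + sin(x)sin(y) and cos(x+y) = cos(x)cos(y) - sin(x)sin(y). Subtracting, cos(x-y) - cos(x+y) = 2sin(x)sin(y); divide by 2.
So the two sides agree for all real values of x and y for which both sides are defined.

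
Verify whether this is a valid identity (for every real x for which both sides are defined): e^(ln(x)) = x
Claim: e^(ln(x)) = x.
Reasoning: For x > 0, ln(x) is by definition the exponent p such that e^p = x. Raising e to that exponent therefore returns x: e^(ln x) = x.
So the two sides agree for every real x for which both sides are defined.

Conclusion: Yes, this is an identity.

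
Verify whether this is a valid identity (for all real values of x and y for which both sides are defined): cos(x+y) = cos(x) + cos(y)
No, this is NOT an identity.

Claim: cos(x+y) = cos(x) + cos(y).
Test a specific point where both sides are defined: x = 3π/4, y = 3π/4.
LHS = cos(x+y) ≈ 0.0000
RHS = cos(x) + cos(y) ≈ -1.4142
Since 0.0000 ≠ -1.4142, the equation fails at this point, so it cannot hold for all real values of x and y for which both sides are defined.
The correct expansion is cos(x+y) = cos(x)cos(y) - sin(x)sin(y); cosine is not additive.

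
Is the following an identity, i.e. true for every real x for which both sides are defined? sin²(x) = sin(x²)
No, this is NOT an identity.

Claim: sin²(x) = sin(x²).
Test a specific point where both sides are defined: x = π/4.
LHS = sin²(x) ≈ 0.5000
RHS = sin(x²) ≈ 0.5785
Since 0.5000 ≠ 0.5785, the equation fails at this point, so it cannot hold for every real x for which both sides are defined.
sin²(x) means (sin x)², squaring the output; sin(x²) squares the input. These are different functions.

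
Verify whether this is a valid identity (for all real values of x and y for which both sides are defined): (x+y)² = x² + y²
No, this is NOT an identity.

Claim: (x+y)² = x² + y².
Test a specific point where both sides are defined: x = 5, y = 2.
LHS = (x+y)² ≈ 49.0000
RHS = x² + y² ≈ 29.0000
Since 49.0000 ≠ 29.0000, the equation fails at this point, so it cannot hold for all real values of x and y for which both sides are defined.
The correct expansion is (x+y)² = x² + 2xy + y²; the cross term 2xy is missing.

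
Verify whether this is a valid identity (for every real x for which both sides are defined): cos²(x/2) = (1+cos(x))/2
Claim: cos²(x/2) = (1+cos(x))/2.
Reasoning: Use cos(2θ) = 2cos²θ - 1 with θ = x/2: cos(x) = 2cos²(x/2) - 1. Solving for cos²(x/2) gives (1 + cos(x))/2.
So the two sides agree for every real x for which both sides are defined.

Conclusion: Yes, this is an identity.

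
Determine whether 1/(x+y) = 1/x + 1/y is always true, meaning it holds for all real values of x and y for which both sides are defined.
No, this is NOT an identity.

Claim: 1/(x+y) = 1/x + 1/y.
Test a specific point where both sides are defined: x = 4, y = -1.
LHS = 1/(x+y) ≈ 0.3333
RHS = 1/x + 1/y ≈ -0.7500
Since 0.3333 ≠ -0.7500, the equation fails at this point, so it cannot hold for all real values of x and y for which both sides are defined.
1/x + 1/y = (x+y)/(xy), which is not 1/(x+y).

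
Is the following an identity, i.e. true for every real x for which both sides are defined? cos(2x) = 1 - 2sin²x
Claim: cos(2x) = 1 - 2sin²x.
Reasoning: cos(2x) = cos²x - sin²x. Replace cos²x by 1 - sin²x: (1 - sin²x) - sin²x = 1 - 2sin²x.
So the two sides agree for every real x for which both sides are defined.

Conclusion: Yes, this is an identity.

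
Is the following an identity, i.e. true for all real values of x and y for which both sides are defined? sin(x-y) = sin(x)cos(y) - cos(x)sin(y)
Claim: sin(x-y) = sin(x)cos(y) - cos(x)sin(y).
Reasoning: Replace y by -y in sin(x+y) = sin(x)cos(y) + cos(x)sin(y) and use cos(-y) = cos(y), sin(-y) = -sin(y): sin(x-y) = sin(x)cos(y) - cos(x)sin(y).
So the two sides agree for all real values of x and y for which both sides are defined.

Conclusion: Yes, this is an identity.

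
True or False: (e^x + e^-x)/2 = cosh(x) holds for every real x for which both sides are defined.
Claim: (e^x + e^-x)/2 = cosh(x).
Reasoning: This is exactly the definition of the hyperbolic cosine: cosh(x) := (e^x + e^-x)/2.
So the two sides agree for every real x for which both sides are defined.

Conclusion: True.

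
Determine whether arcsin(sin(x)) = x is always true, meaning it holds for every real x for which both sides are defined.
No, this is NOT an identity.

Claim: arcsin(sin(x)) = x.
Test a specific point where both sides are defined: x = 3π/4.
LHS = arcsin(sin(x)) ≈ 0.7854
RHS = x ≈ 2.3562
Since 0.7854 ≠ 2.3562, the equation fails at this point, so it cannot hold for every real x for which both sides are defined.
arcsin only returns values in [-π/2, π/2], so arcsin(sin(x)) = x holds only for x in that interval, not for all real x.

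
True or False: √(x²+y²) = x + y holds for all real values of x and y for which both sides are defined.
Claim: √(x²+y²) = x + y.
Test a specific point where both sides are defined: x = 1, y = 1/2.
LHS = √(x²+y²) ≈ 1.1180
RHS = x + y ≈ 1.5000
Since 1.1180 ≠ 1.5000, the equation fails at this point, so it cannot hold for all real values of x and y for which both sides are defined.
(x+y)² = x² + 2xy + y², not x² + y², so the square root does not split this way.

Conclusion: False.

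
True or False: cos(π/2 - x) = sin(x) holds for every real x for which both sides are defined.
True.

Claim: cos(π/2 - x) = sin(x).
Reasoning: Use cos(u - v) = cos(u)cos(v) + sin(u)sin(v) with u = π/2, v = x: cos(π/2)cos(x) + sin(π/2)sin(x) = 0·cos(x) + 1·sin(x) = sin(x).
So the two sides agree for every real x for which both sides are defined.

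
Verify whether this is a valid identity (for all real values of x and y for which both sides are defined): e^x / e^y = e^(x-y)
Yes, this is an identity.

Claim: e^x / e^y = e^(x-y).
Reasoning: 1/e^y = e^(-y), so e^x / e^y = e^x · e^(-y) = e^(x + (-y)) = e^(x-y) by the product rule for exponents.
So the two sides agree for all real values of x and y for which both sides are defined.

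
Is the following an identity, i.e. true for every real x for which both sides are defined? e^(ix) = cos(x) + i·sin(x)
Claim: e^(ix) = cos(x) + i·sin(x).
Reasoning: Euler's formula. Expand e^(ix) = Σ (ix)^k / k!. Since i² = -1, the even-k terms are Σ (-1)^m x^(2m)/(2m)! = cos(x) and the odd-k terms are i · Σ (-1)^m x^(2m+1)/(2m+1)! = i·sin(x).
So the two sides agree for every real x for which both sides are defined.

Conclusion: Yes, this is an identity.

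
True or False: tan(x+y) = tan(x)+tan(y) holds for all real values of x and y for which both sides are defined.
False.

Claim: tan(x+y) = tan(x)+tan(y).
Test a specific point where both sides are defined: x = -π/6, y = π/3.
LHS = tan(x+y) ≈ 0.5774
RHS = tan(x)+tan(y) ≈ 1.1547
Since 0.5774 ≠ 1.1547, the equation fails at this point, so it cannot hold for all real values of x and y for which both sides are defined.
The correct formula is tan(x+y) = (tan(x) + tan(y))/(1 - tan(x)tan(y)).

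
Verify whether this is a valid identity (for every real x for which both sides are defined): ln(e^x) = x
Yes, this is an identity.

Claim: ln(e^x) = x.
Reasoning: ln is the inverse of the exponential: ln(e^x) asks for the exponent p with e^p = e^x, and since e^p is one-to-one that exponent is p = x.
So the two sides agree for every real x for which both sides are defined.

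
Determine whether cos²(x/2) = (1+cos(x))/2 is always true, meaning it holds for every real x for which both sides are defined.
Yes, this is an identity.

Claim: cos²(x/2) = (1+cos(x))/2.
Reasoning: Use cos(2θ) = 2cos²θ - 1 with θ = x/2: cos(x) = 2cos²(x/2) - 1. Solving for cos²(x/2) gives (1 + cos(x))/2.
So the two sides agree for every real x for which both sides are defined.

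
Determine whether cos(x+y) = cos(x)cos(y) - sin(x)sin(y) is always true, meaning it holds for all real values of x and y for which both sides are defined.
Yes, this is an identity.

Claim: cos(x+y) = cos(x)cos(y) - sin(x)sin(y).
Reasoning: By Euler's formula e^(i(x+y)) = e^(ix)·e^(iy) = (cos x + i·sin x)(cos y + i·sin y). The real part of the left side is cos(x+y); the real part of the product is cos(x)cos(y) - sin(x)sin(y) (since i·i = -1).
So the two sides agree for all real values of x and y for which both sides are defined.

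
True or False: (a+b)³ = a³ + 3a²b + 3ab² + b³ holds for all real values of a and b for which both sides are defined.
True.

Claim: (a+b)³ = a³ + 3a²b + 3ab² + b³.
Reasoning: (a+b)³ = (a+b)(a+b)² = (a+b)(a² + 2ab + b²) = a³ + 2a²b + ab² + a²b + 2ab² + b³ = a³ + 3a²b + 3ab² + b³.
So the two sides agree for all real values of a and b for which both sides are defined.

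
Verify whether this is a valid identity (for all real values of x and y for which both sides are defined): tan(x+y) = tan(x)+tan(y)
Claim: tan(x+y) = tan(x)+tan(y).
Test a specific point where both sides are defined: x = -π/6, y = -π/6.
LHS = tan(x+y) ≈ -1.7321
RHS = tan(x)+tan(y) ≈ -1.1547
Since -1.7321 ≠ -1.1547, the equation fails at this point, so it cannot hold for all real values of x and y for which both sides are defined.
The correct formula is tan(x+y) = (tan(x) + tan(y))/(1 - tan(x)tan(y)).

Conclusion: No, this is NOT an identity.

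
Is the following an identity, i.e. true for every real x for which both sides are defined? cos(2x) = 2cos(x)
No, this is NOT an identity.

Claim: cos(2x) = 2cos(x).
Test a specific point where both sides are defined: x = π/3.
LHS = cos(2x) ≈ -0.5000
RHS = 2cos(x) ≈ 1.0000
Since -0.5000 ≠ 1.0000, the equation fails at this point, so it cannot hold for every real x for which both sides are defined.
The correct double-angle formula is cos(2x) = cos²x - sin²x.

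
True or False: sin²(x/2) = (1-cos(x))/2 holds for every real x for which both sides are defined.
Claim: sin²(x/2) = (1-cos(x))/2.
Reasoning: Use cos(2θ) = 1 - 2sin²θ with θ = x/2: cos(x) = 1 - 2sin²(x/2). Solving for sin²(x/2) gives (1 - cos(x))/2.
So the two sides agree for every real x for which both sides are defined.

Conclusion: True.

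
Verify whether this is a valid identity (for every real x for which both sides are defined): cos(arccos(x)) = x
Claim: cos(arccos(x)) = x.
Reasoning: For -1 ≤ x ≤ 1 (where arccos is defined), arccos(x) is by definition an angle whose cosine equals x. Taking the cosine of that angle returns x. (Note the other order, arccos(cos x) = x, is NOT an identity.)
So the two sides agree for every real x for which both sides are defined.

Conclusion: Yes, this is an identity.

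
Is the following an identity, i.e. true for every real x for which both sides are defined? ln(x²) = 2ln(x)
Claim: ln(x²) = 2ln(x).
Reasoning: The right side requires x > 0. For x > 0, x² = (e^(ln x))² = e^(2ln x), so ln(x²) = 2ln(x). (For x < 0 the right side is undefined, so those values are outside the claim.)
So the two sides agree for every real x for which both sides are defined.

Conclusion: Yes, this is an identity.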